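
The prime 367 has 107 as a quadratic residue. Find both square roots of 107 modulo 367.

29, 338

Since 367 ≡ 3 (mod 4), a square root of 107 is 107^((367+1)/4) = 107^92 mod 367.
Repeated squaring: 107^2≡72, 107^4≡46, 107^8≡281, 107^16≡56, 107^32≡200, 107^64≡364 (mod 367).
107^92 = 107^(64+16+8+4) ≡ 338 (mod 367).
Check: 338² = 114244 ≡ 107 (mod 367). The two roots are 29 and 338.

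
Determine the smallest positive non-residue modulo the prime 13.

(2/13) = −1, so 2 is the smallest positive non-residue mod 13.

2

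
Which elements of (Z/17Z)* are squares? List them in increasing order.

Square k = 1,…,8 (k and 17−k give the same square):
1²=1, 2²=4, 3²=9, 4²=16, 5²≡8, 6²≡2, 7²≡15, 8²≡13 (mod 17).
So the quadratic residues mod 17 are {1, 2, 4, 8, 9, 13, 15, 16}.

1 2 4 8 9 13 15 16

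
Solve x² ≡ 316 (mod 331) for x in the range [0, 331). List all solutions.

115, 216

Since 331 ≡ 3 (mod 4), a square root of 316 is 316^((331+1)/4) = 316^83 mod 331.
Repeated squaring: 316^2≡225, 316^4≡313, 316^8≡324, 316^16≡49, 316^32≡84, 316^64≡105 (mod 331).
316^83 = 316^(64+16+2+1) ≡ 216 (mod 331).
Check: 216² = 46656 ≡ 316 (mod 331). The two roots are 115 and 216.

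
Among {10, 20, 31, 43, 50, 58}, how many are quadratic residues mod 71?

5

(10/71) = +1 → QR.
(20/71) = +1 → QR.
(31/71) = -1 → non-residue.
(43/71) = +1 → QR.
(50/71) = +1 → QR.
(58/71) = +1 → QR.
Total quadratic residues among the 6: 5.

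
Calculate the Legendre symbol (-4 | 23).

-1

Euler's criterion: (-4/23) ≡ 19^11 (mod 23).
19^2 ≡ 16 (mod 23)
19^4 ≡ 3 (mod 23)
19^8 ≡ 9 (mod 23)
19^11 = 19^(8+2+1) ≡ 22 (mod 23).
Result is 22 ≡ −1, so (-4/23) = −1.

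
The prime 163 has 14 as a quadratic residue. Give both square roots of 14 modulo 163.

60, 103

Since 163 ≡ 3 (mod 4), a square root of 14 is 14^((163+1)/4) = 14^41 mod 163.
Repeated squaring: 14^2≡33, 14^4≡111, 14^8≡96, 14^16≡88, 14^32≡83 (mod 163).
14^41 = 14^(32+8+1) ≡ 60 (mod 163).
Check: 60² = 3600 ≡ 14 (mod 163). The two roots are 60 and 103.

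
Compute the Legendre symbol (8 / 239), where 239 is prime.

1

Pull out 2^3: since 239 ≡ 7 (mod 8), (2/239) = +1, so (2/239)^3 = +1.
Reached (1/239) = 1. Collecting the sign flips along the way, the symbol is +1.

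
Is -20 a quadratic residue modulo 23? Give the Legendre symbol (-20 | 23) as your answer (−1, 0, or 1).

First reduce: -20 ≡ 3 (mod 23).
Reciprocity: 3 ≡ 3 and 23 ≡ 3 (mod 4), so (3/23) = −(23/3).
Reduce top mod 3: now compute (2/3).
Pull out 2: since 3 ≡ 3 (mod 8), (2/3) = -1.
Reached (1/3) = 1. Collecting the sign flips along the way, the symbol is +1.

1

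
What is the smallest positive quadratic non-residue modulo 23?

(2/23) = +1, so 2 is a residue.
(3/23) = +1, so 3 is a residue.
(4/23) = +1, so 4 is a residue.
(5/23) = −1, so 5 is the smallest positive non-residue mod 23.

5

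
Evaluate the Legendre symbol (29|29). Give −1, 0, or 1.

0

First reduce: 29 ≡ 0 (mod 29).
Top reduces to 0: gcd > 1, so the symbol is 0.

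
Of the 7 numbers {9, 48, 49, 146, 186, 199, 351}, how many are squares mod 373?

(9/373) = +1 → QR.
(48/373) = +1 → QR.
(49/373) = +1 → QR.
(146/373) = -1 → non-residue.
(186/373) = -1 → non-residue.
(199/373) = -1 → non-residue.
(351/373) = +1 → QR.
Total quadratic residues among the 7: 4.

4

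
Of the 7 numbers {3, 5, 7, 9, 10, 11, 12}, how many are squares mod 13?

4

(3/13) = +1 → QR.
(5/13) = -1 → non-residue.
(7/13) = -1 → non-residue.
(9/13) = +1 → QR.
(10/13) = +1 → QR.
(11/13) = -1 → non-residue.
(12/13) = +1 → QR.
Total quadratic residues among the 7: 4.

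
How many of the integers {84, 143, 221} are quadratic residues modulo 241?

(84/241) = -1 → non-residue.
(143/241) = +1 → QR.
(221/241) = +1 → QR.
Total quadratic residues among the 3: 2.

2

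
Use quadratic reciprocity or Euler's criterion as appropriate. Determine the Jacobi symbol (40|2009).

Pull out 2^3: since 2009 ≡ 1 (mod 8), (2/2009) = +1, so (2/2009)^3 = +1.
Reciprocity: 5 ≡ 1 and 2009 ≡ 1 (mod 4), so (5/2009) = +(2009/5).
Reduce top mod 5: now compute (4/5).
Pull out 2^2: since 5 ≡ 5 (mod 8), (2/5) = -1, so (2/5)^2 = +1.
Reached (1/5) = 1. Collecting the sign flips along the way, the symbol is +1.

1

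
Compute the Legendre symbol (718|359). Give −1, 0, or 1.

0

First reduce: 718 ≡ 0 (mod 359).
Top reduces to 0: gcd > 1, so the symbol is 0.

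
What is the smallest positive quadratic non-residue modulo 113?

3

(2/113) = +1, so 2 is a residue.
(3/113) = −1, so 3 is the smallest positive non-residue mod 113.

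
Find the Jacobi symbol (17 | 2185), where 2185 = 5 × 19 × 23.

1

Reciprocity: 17 ≡ 1 and 2185 ≡ 1 (mod 4), so (17/2185) = +(2185/17).
Reduce top mod 17: now compute (9/17).
Reciprocity: 9 ≡ 1 and 17 ≡ 1 (mod 4), so (9/17) = +(17/9).
Reduce top mod 9: now compute (8/9).
Pull out 2^3: since 9 ≡ 1 (mod 8), (2/9) = +1, so (2/9)^3 = +1.
Reached (1/9) = 1. Collecting the sign flips along the way, the symbol is +1.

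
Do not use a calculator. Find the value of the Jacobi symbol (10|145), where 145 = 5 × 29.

Pull out 2: since 145 ≡ 1 (mod 8), (2/145) = +1.
Reciprocity: 5 ≡ 1 and 145 ≡ 1 (mod 4), so (5/145) = +(145/5).
Reduce top mod 5: now compute (0/5).
Top reduces to 0: gcd > 1, so the symbol is 0.

0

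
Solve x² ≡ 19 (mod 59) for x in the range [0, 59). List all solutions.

Since 59 ≡ 3 (mod 4), a square root of 19 is 19^((59+1)/4) = 19^15 mod 59.
Repeated squaring: 19^2≡7, 19^4≡49, 19^8≡41 (mod 59).
19^15 = 19^(8+4+2+1) ≡ 45 (mod 59).
Check: 45² = 2025 ≡ 19 (mod 59). The two roots are 14 and 45.

14, 45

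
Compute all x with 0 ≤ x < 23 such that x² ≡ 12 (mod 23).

Since 23 ≡ 3 (mod 4), a square root of 12 is 12^((23+1)/4) = 12^6 mod 23.
Repeated squaring: 12^2≡6, 12^4≡13 (mod 23).
12^6 = 12^(4+2) ≡ 9 (mod 23).
Check: 9² = 81 ≡ 12 (mod 23). The two roots are 9 and 14.

9, 14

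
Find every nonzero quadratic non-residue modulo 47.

Square k = 1,…,23 (k and 47−k give the same square):
1²=1, 2²=4, 3²=9, 4²=16, 5²=25, 6²=36, 7²≡2, 8²≡17, 9²≡34, 10²≡6, 11²≡27, 12²≡3, 13²≡28, 14²≡8, 15²≡37, 16²≡21, 17²≡7, 18²≡42, 19²≡32, 20²≡24, 21²≡18, 22²≡14, 23²≡12 (mod 47).
The residues are {1, 2, 3, 4, 6, 7, 8, 9, 12, 14, 16, 17, 18, 21, 24, 25, 27, 28, 32, 34, 36, 37, 42}; the non-residues are the remaining 23 nonzero classes.

5, 10, 11, 13, 15, 19, 20, 22, 23, 26, 29, 30, 31, 33, 35, 38, 39, 40, 41, 43, 44, 45, 46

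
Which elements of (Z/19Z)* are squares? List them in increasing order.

Square k = 1,…,9 (k and 19−k give the same square):
1²=1, 2²=4, 3²=9, 4²=16, 5²≡6, 6²≡17, 7²≡11, 8²≡7, 9²≡5 (mod 19).
So the quadratic residues mod 19 are {1, 4, 5, 6, 7, 9, 11, 16, 17}.

1, 4, 5, 6, 7, 9, 11, 16, 17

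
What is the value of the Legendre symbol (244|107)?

Euler's criterion: (244/107) ≡ 30^53 (mod 107).
30^2 ≡ 44 (mod 107)
30^4 ≡ 10 (mod 107)
30^8 ≡ 100 (mod 107)
30^16 ≡ 49 (mod 107)
30^32 ≡ 47 (mod 107)
30^53 = 30^(32+16+4+1) ≡ 1 (mod 107).
Result is 1, so (244/107) = 1.

1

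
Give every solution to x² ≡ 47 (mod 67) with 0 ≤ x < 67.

Since 67 ≡ 3 (mod 4), a square root of 47 is 47^((67+1)/4) = 47^17 mod 67.
Repeated squaring: 47^2≡65, 47^4≡4, 47^8≡16, 47^16≡55 (mod 67).
47^17 = 47^(16+1) ≡ 39 (mod 67).
Check: 39² = 1521 ≡ 47 (mod 67). The two roots are 28 and 39.

28, 39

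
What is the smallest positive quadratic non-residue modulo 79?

(2/79) = +1, so 2 is a residue.
(3/79) = −1, so 3 is the smallest positive non-residue mod 79.

3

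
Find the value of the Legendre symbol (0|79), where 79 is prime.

0

Top reduces to 0: gcd > 1, so the symbol is 0.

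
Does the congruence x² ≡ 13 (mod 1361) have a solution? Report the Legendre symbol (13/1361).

Reciprocity: 13 ≡ 1 and 1361 ≡ 1 (mod 4), so (13/1361) = +(1361/13).
Reduce top mod 13: now compute (9/13).
Reciprocity: 9 ≡ 1 and 13 ≡ 1 (mod 4), so (9/13) = +(13/9).
Reduce top mod 9: now compute (4/9).
Pull out 2^2: since 9 ≡ 1 (mod 8), (2/9) = +1, so (2/9)^2 = +1.
Reached (1/9) = 1. Collecting the sign flips along the way, the symbol is +1.

1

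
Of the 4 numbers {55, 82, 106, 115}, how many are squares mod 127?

(55/127) = -1 → non-residue.
(82/127) = +1 → QR.
(106/127) = -1 → non-residue.
(115/127) = +1 → QR.
Total quadratic residues among the 4: 2.

2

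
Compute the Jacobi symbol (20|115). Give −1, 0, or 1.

Pull out 2^2: since 115 ≡ 3 (mod 8), (2/115) = -1, so (2/115)^2 = +1.
Reciprocity: 5 ≡ 1 and 115 ≡ 3 (mod 4), so (5/115) = +(115/5).
Reduce top mod 5: now compute (0/5).
Top reduces to 0: gcd > 1, so the symbol is 0.

0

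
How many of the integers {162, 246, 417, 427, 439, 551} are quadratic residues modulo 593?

5

(162/593) = +1 → QR.
(246/593) = +1 → QR.
(417/593) = -1 → non-residue.
(427/593) = +1 → QR.
(439/593) = +1 → QR.
(551/593) = +1 → QR.
Total quadratic residues among the 6: 5.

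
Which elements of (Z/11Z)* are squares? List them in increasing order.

Square k = 1,…,5 (k and 11−k give the same square):
1²=1, 2²=4, 3²=9, 4²≡5, 5²≡3 (mod 11).
So the quadratic residues mod 11 are {1, 3, 4, 5, 9}.

1,3,4,5,9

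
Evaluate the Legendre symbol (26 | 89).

-1

Euler's criterion: (26/89) ≡ 26^44 (mod 89).
26^2 ≡ 53 (mod 89)
26^4 ≡ 50 (mod 89)
26^8 ≡ 8 (mod 89)
26^16 ≡ 64 (mod 89)
26^32 ≡ 2 (mod 89)
26^44 = 26^(32+8+4) ≡ 88 (mod 89).
Result is 88 ≡ −1, so (26/89) = −1.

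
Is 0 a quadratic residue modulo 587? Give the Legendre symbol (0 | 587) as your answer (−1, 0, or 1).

Top reduces to 0: gcd > 1, so the symbol is 0.

0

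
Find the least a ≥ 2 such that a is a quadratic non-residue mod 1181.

2

(2/1181) = −1, so 2 is the smallest positive non-residue mod 1181.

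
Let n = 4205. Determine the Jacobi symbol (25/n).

Reciprocity: 25 ≡ 1 and 4205 ≡ 1 (mod 4), so (25/4205) = +(4205/25).
Reduce top mod 25: now compute (5/25).
Reciprocity: 5 ≡ 1 and 25 ≡ 1 (mod 4), so (5/25) = +(25/5).
Reduce top mod 5: now compute (0/5).
Top reduces to 0: gcd > 1, so the symbol is 0.

0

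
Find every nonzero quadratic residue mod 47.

Square k = 1,…,23 (k and 47−k give the same square):
1²=1, 2²=4, 3²=9, 4²=16, 5²=25, 6²=36, 7²≡2, 8²≡17, 9²≡34, 10²≡6, 11²≡27, 12²≡3, 13²≡28, 14²≡8, 15²≡37, 16²≡21, 17²≡7, 18²≡42, 19²≡32, 20²≡24, 21²≡18, 22²≡14, 23²≡12 (mod 47).
So the quadratic residues mod 47 are {1, 2, 3, 4, 6, 7, 8, 9, 12, 14, 16, 17, 18, 21, 24, 25, 27, 28, 32, 34, 36, 37, 42}.

1 2 3 4 6 7 8 9 12 14 16 17 18 21 24 25 27 28 32 34 36 37 42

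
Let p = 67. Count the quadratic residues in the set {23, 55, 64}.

3

(23/67) = +1 → QR.
(55/67) = +1 → QR.
(64/67) = +1 → QR.
Total quadratic residues among the 3: 3.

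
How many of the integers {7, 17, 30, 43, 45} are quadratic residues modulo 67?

(7/67) = -1 → non-residue.
(17/67) = +1 → QR.
(30/67) = -1 → non-residue.
(43/67) = -1 → non-residue.
(45/67) = -1 → non-residue.
Total quadratic residues among the 5: 1.

1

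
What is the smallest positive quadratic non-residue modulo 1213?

(2/1213) = −1, so 2 is the smallest positive non-residue mod 1213.

2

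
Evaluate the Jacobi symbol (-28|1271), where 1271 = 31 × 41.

1

First reduce: -28 ≡ 1243 (mod 1271).
Reciprocity: 1243 ≡ 3 and 1271 ≡ 3 (mod 4), so (1243/1271) = −(1271/1243).
Reduce top mod 1243: now compute (28/1243).
Pull out 2^2: since 1243 ≡ 3 (mod 8), (2/1243) = -1, so (2/1243)^2 = +1.
Reciprocity: 7 ≡ 3 and 1243 ≡ 3 (mod 4), so (7/1243) = −(1243/7).
Reduce top mod 7: now compute (4/7).
Pull out 2^2: since 7 ≡ 7 (mod 8), (2/7) = +1, so (2/7)^2 = +1.
Reached (1/7) = 1. Collecting the sign flips along the way, the symbol is +1.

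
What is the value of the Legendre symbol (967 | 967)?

0

First reduce: 967 ≡ 0 (mod 967).
Top reduces to 0: gcd > 1, so the symbol is 0.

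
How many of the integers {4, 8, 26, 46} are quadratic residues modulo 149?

(4/149) = +1 → QR.
(8/149) = -1 → non-residue.
(26/149) = +1 → QR.
(46/149) = +1 → QR.
Total quadratic residues among the 4: 3.

3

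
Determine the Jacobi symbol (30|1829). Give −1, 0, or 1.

Pull out 2: since 1829 ≡ 5 (mod 8), (2/1829) = -1.
Reciprocity: 15 ≡ 3 and 1829 ≡ 1 (mod 4), so (15/1829) = +(1829/15).
Reduce top mod 15: now compute (14/15).
Pull out 2: since 15 ≡ 7 (mod 8), (2/15) = +1.
Reciprocity: 7 ≡ 3 and 15 ≡ 3 (mod 4), so (7/15) = −(15/7).
Reduce top mod 7: now compute (1/7).
Reached (1/7) = 1. Collecting the sign flips along the way, the symbol is +1.

1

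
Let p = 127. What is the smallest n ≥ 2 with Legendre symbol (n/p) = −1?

(2/127) = +1, so 2 is a residue.
(3/127) = −1, so 3 is the smallest positive non-residue mod 127.

3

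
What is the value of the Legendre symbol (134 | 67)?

0

First reduce: 134 ≡ 0 (mod 67).
Top reduces to 0: gcd > 1, so the symbol is 0.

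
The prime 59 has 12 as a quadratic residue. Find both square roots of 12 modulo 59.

Since 59 ≡ 3 (mod 4), a square root of 12 is 12^((59+1)/4) = 12^15 mod 59.
Repeated squaring: 12^2≡26, 12^4≡27, 12^8≡21 (mod 59).
12^15 = 12^(8+4+2+1) ≡ 22 (mod 59).
Check: 22² = 484 ≡ 12 (mod 59). The two roots are 22 and 37.

22, 37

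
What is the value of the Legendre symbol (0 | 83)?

0

Top reduces to 0: gcd > 1, so the symbol is 0.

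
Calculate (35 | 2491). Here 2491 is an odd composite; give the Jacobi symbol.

Reciprocity: 35 ≡ 3 and 2491 ≡ 3 (mod 4), so (35/2491) = −(2491/35).
Reduce top mod 35: now compute (6/35).
Pull out 2: since 35 ≡ 3 (mod 8), (2/35) = -1.
Reciprocity: 3 ≡ 3 and 35 ≡ 3 (mod 4), so (3/35) = −(35/3).
Reduce top mod 3: now compute (2/3).
Pull out 2: since 3 ≡ 3 (mod 8), (2/3) = -1.
Reached (1/3) = 1. Collecting the sign flips along the way, the symbol is +1.

1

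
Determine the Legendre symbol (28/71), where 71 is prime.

Euler's criterion: (28/71) ≡ 28^35 (mod 71).
28^2 ≡ 3 (mod 71)
28^4 ≡ 9 (mod 71)
28^8 ≡ 10 (mod 71)
28^16 ≡ 29 (mod 71)
28^32 ≡ 60 (mod 71)
28^35 = 28^(32+2+1) ≡ 70 (mod 71).
Result is 70 ≡ −1, so (28/71) = −1.

-1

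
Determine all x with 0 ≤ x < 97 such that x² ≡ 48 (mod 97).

40, 57

97 ≡ 1 (mod 4), so we find a root by search.
Trying successive values, 40² = 1600 ≡ 48 (mod 97). The other root is 97 − 40 = 57.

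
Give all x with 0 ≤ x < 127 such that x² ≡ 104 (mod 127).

Since 127 ≡ 3 (mod 4), a square root of 104 is 104^((127+1)/4) = 104^32 mod 127.
Repeated squaring: 104^2≡21, 104^4≡60, 104^8≡44, 104^16≡31, 104^32≡72 (mod 127).
104^32 = 104^(32) ≡ 72 (mod 127).
Check: 72² = 5184 ≡ 104 (mod 127). The two roots are 55 and 72.

55, 72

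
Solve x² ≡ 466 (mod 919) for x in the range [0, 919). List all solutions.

Since 919 ≡ 3 (mod 4), a square root of 466 is 466^((919+1)/4) = 466^230 mod 919.
Repeated squaring: 466^2≡272, 466^4≡464, 466^8≡250, 466^16≡8, 466^32≡64, 466^64≡420, 466^128≡871 (mod 919).
466^230 = 466^(128+64+32+4+2) ≡ 871 (mod 919).
Check: 871² = 758641 ≡ 466 (mod 919). The two roots are 48 and 871.

48, 871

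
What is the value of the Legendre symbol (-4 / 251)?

-1

Euler's criterion: (-4/251) ≡ 247^125 (mod 251).
247^2 ≡ 16 (mod 251)
247^4 ≡ 5 (mod 251)
247^8 ≡ 25 (mod 251)
247^16 ≡ 123 (mod 251)
247^32 ≡ 69 (mod 251)
247^64 ≡ 243 (mod 251)
247^125 = 247^(64+32+16+8+4+1) ≡ 250 (mod 251).
Result is 250 ≡ −1, so (-4/251) = −1.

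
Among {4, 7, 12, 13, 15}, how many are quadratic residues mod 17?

(4/17) = +1 → QR.
(7/17) = -1 → non-residue.
(12/17) = -1 → non-residue.
(13/17) = +1 → QR.
(15/17) = +1 → QR.
Total quadratic residues among the 5: 3.

3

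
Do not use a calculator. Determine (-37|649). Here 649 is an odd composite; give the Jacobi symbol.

First reduce: -37 ≡ 612 (mod 649).
Pull out 2^2: since 649 ≡ 1 (mod 8), (2/649) = +1, so (2/649)^2 = +1.
Reciprocity: 153 ≡ 1 and 649 ≡ 1 (mod 4), so (153/649) = +(649/153).
Reduce top mod 153: now compute (37/153).
Reciprocity: 37 ≡ 1 and 153 ≡ 1 (mod 4), so (37/153) = +(153/37).
Reduce top mod 37: now compute (5/37).
Reciprocity: 5 ≡ 1 and 37 ≡ 1 (mod 4), so (5/37) = +(37/5).
Reduce top mod 5: now compute (2/5).
Pull out 2: since 5 ≡ 5 (mod 8), (2/5) = -1.
Reached (1/5) = 1. Collecting the sign flips along the way, the symbol is -1.

-1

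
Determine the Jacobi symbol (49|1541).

1

Reciprocity: 49 ≡ 1 and 1541 ≡ 1 (mod 4), so (49/1541) = +(1541/49).
Reduce top mod 49: now compute (22/49).
Pull out 2: since 49 ≡ 1 (mod 8), (2/49) = +1.
Reciprocity: 11 ≡ 3 and 49 ≡ 1 (mod 4), so (11/49) = +(49/11).
Reduce top mod 11: now compute (5/11).
Reciprocity: 5 ≡ 1 and 11 ≡ 3 (mod 4), so (5/11) = +(11/5).
Reduce top mod 5: now compute (1/5).
Reached (1/5) = 1. Collecting the sign flips along the way, the symbol is +1.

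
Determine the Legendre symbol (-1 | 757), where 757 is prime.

First reduce: -1 ≡ 756 (mod 757).
Pull out 2^2: since 757 ≡ 5 (mod 8), (2/757) = -1, so (2/757)^2 = +1.
Reciprocity: 189 ≡ 1 and 757 ≡ 1 (mod 4), so (189/757) = +(757/189).
Reduce top mod 189: now compute (1/189).
Reached (1/189) = 1. Collecting the sign flips along the way, the symbol is +1.

1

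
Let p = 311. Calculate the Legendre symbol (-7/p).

Euler's criterion: (-7/311) ≡ 304^155 (mod 311).
304^2 ≡ 49 (mod 311)
304^4 ≡ 224 (mod 311)
304^8 ≡ 105 (mod 311)
304^16 ≡ 140 (mod 311)
304^32 ≡ 7 (mod 311)
304^64 ≡ 49 (mod 311)
304^128 ≡ 224 (mod 311)
304^155 = 304^(128+16+8+2+1) ≡ 310 (mod 311).
Result is 310 ≡ −1, so (-7/311) = −1.

-1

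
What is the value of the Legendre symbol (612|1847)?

-1

Pull out 2^2: since 1847 ≡ 7 (mod 8), (2/1847) = +1, so (2/1847)^2 = +1.
Reciprocity: 153 ≡ 1 and 1847 ≡ 3 (mod 4), so (153/1847) = +(1847/153).
Reduce top mod 153: now compute (11/153).
Reciprocity: 11 ≡ 3 and 153 ≡ 1 (mod 4), so (11/153) = +(153/11).
Reduce top mod 11: now compute (10/11).
Pull out 2: since 11 ≡ 3 (mod 8), (2/11) = -1.
Reciprocity: 5 ≡ 1 and 11 ≡ 3 (mod 4), so (5/11) = +(11/5).
Reduce top mod 5: now compute (1/5).
Reached (1/5) = 1. Collecting the sign flips along the way, the symbol is -1.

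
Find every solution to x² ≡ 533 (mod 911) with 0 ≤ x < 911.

38, 873

Since 911 ≡ 3 (mod 4), a square root of 533 is 533^((911+1)/4) = 533^228 mod 911.
Repeated squaring: 533^2≡768, 533^4≡407, 533^8≡758, 533^16≡634, 533^32≡205, 533^64≡119, 533^128≡496 (mod 911).
533^228 = 533^(128+64+32+4) ≡ 38 (mod 911).
Check: 38² = 1444 ≡ 533 (mod 911). The two roots are 38 and 873.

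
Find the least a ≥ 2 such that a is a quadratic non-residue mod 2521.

(2/2521) = +1, so 2 is a residue.
(3/2521) = +1, so 3 is a residue.
(4/2521) = +1, so 4 is a residue.
(5/2521) = +1, so 5 is a residue.
(6/2521) = +1, so 6 is a residue.
(7/2521) = +1, so 7 is a residue.
(8/2521) = +1, so 8 is a residue.
(9/2521) = +1, so 9 is a residue.
(10/2521) = +1, so 10 is a residue.
(11/2521) = −1, so 11 is the smallest positive non-residue mod 2521.

11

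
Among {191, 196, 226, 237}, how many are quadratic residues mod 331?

(191/331) = +1 → QR.
(196/331) = +1 → QR.
(226/331) = -1 → non-residue.
(237/331) = -1 → non-residue.
Total quadratic residues among the 4: 2.

2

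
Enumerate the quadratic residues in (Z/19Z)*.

Square k = 1,…,9 (k and 19−k give the same square):
1²=1, 2²=4, 3²=9, 4²=16, 5²≡6, 6²≡17, 7²≡11, 8²≡7, 9²≡5 (mod 19).
So the quadratic residues mod 19 are {1, 4, 5, 6, 7, 9, 11, 16, 17}.

1 4 5 6 7 9 11 16 17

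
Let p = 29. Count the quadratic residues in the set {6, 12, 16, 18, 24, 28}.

4

(6/29) = +1 → QR.
(12/29) = -1 → non-residue.
(16/29) = +1 → QR.
(18/29) = -1 → non-residue.
(24/29) = +1 → QR.
(28/29) = +1 → QR.
Total quadratic residues among the 6: 4.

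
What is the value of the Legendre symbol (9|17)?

Euler's criterion: (9/17) ≡ 9^8 (mod 17).
9^2 ≡ 13 (mod 17)
9^4 ≡ 16 (mod 17)
9^8 ≡ 1 (mod 17)
9^8 = 9^(8) ≡ 1 (mod 17).
Result is 1, so (9/17) = 1.

1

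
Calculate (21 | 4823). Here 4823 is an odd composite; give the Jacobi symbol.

Reciprocity: 21 ≡ 1 and 4823 ≡ 3 (mod 4), so (21/4823) = +(4823/21).
Reduce top mod 21: now compute (14/21).
Pull out 2: since 21 ≡ 5 (mod 8), (2/21) = -1.
Reciprocity: 7 ≡ 3 and 21 ≡ 1 (mod 4), so (7/21) = +(21/7).
Reduce top mod 7: now compute (0/7).
Top reduces to 0: gcd > 1, so the symbol is 0.

0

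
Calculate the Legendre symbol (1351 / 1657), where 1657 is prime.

1

Reciprocity: 1351 ≡ 3 and 1657 ≡ 1 (mod 4), so (1351/1657) = +(1657/1351).
Reduce top mod 1351: now compute (306/1351).
Pull out 2: since 1351 ≡ 7 (mod 8), (2/1351) = +1.
Reciprocity: 153 ≡ 1 and 1351 ≡ 3 (mod 4), so (153/1351) = +(1351/153).
Reduce top mod 153: now compute (127/153).
Reciprocity: 127 ≡ 3 and 153 ≡ 1 (mod 4), so (127/153) = +(153/127).
Reduce top mod 127: now compute (26/127).
Pull out 2: since 127 ≡ 7 (mod 8), (2/127) = +1.
Reciprocity: 13 ≡ 1 and 127 ≡ 3 (mod 4), so (13/127) = +(127/13).
Reduce top mod 13: now compute (10/13).
Pull out 2: since 13 ≡ 5 (mod 8), (2/13) = -1.
Reciprocity: 5 ≡ 1 and 13 ≡ 1 (mod 4), so (5/13) = +(13/5).
Reduce top mod 5: now compute (3/5).
Reciprocity: 3 ≡ 3 and 5 ≡ 1 (mod 4), so (3/5) = +(5/3).
Reduce top mod 3: now compute (2/3).
Pull out 2: since 3 ≡ 3 (mod 8), (2/3) = -1.
Reached (1/3) = 1. Collecting the sign flips along the way, the symbol is +1.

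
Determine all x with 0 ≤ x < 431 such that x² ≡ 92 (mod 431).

91, 340

Since 431 ≡ 3 (mod 4), a square root of 92 is 92^((431+1)/4) = 92^108 mod 431.
Repeated squaring: 92^2≡275, 92^4≡200, 92^8≡348, 92^16≡424, 92^32≡49, 92^64≡246 (mod 431).
92^108 = 92^(64+32+8+4) ≡ 91 (mod 431).
Check: 91² = 8281 ≡ 92 (mod 431). The two roots are 91 and 340.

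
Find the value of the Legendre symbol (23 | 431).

1

Reciprocity: 23 ≡ 3 and 431 ≡ 3 (mod 4), so (23/431) = −(431/23).
Reduce top mod 23: now compute (17/23).
Reciprocity: 17 ≡ 1 and 23 ≡ 3 (mod 4), so (17/23) = +(23/17).
Reduce top mod 17: now compute (6/17).
Pull out 2: since 17 ≡ 1 (mod 8), (2/17) = +1.
Reciprocity: 3 ≡ 3 and 17 ≡ 1 (mod 4), so (3/17) = +(17/3).
Reduce top mod 3: now compute (2/3).
Pull out 2: since 3 ≡ 3 (mod 8), (2/3) = -1.
Reached (1/3) = 1. Collecting the sign flips along the way, the symbol is +1.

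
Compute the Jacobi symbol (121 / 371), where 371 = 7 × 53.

1

Reciprocity: 121 ≡ 1 and 371 ≡ 3 (mod 4), so (121/371) = +(371/121).
Reduce top mod 121: now compute (8/121).
Pull out 2^3: since 121 ≡ 1 (mod 8), (2/121) = +1, so (2/121)^3 = +1.
Reached (1/121) = 1. Collecting the sign flips along the way, the symbol is +1.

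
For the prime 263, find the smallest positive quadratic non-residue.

5

(2/263) = +1, so 2 is a residue.
(3/263) = +1, so 3 is a residue.
(4/263) = +1, so 4 is a residue.
(5/263) = −1, so 5 is the smallest positive non-residue mod 263.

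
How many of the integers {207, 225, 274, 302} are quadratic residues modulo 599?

(207/599) = -1 → non-residue.
(225/599) = +1 → QR.
(274/599) = -1 → non-residue.
(302/599) = +1 → QR.
Total quadratic residues among the 4: 2.

2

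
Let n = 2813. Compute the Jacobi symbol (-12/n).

-1

First reduce: -12 ≡ 2801 (mod 2813).
Reciprocity: 2801 ≡ 1 and 2813 ≡ 1 (mod 4), so (2801/2813) = +(2813/2801).
Reduce top mod 2801: now compute (12/2801).
Pull out 2^2: since 2801 ≡ 1 (mod 8), (2/2801) = +1, so (2/2801)^2 = +1.
Reciprocity: 3 ≡ 3 and 2801 ≡ 1 (mod 4), so (3/2801) = +(2801/3).
Reduce top mod 3: now compute (2/3).
Pull out 2: since 3 ≡ 3 (mod 8), (2/3) = -1.
Reached (1/3) = 1. Collecting the sign flips along the way, the symbol is -1.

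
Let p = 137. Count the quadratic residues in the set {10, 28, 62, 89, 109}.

2

(10/137) = -1 → non-residue.
(28/137) = +1 → QR.
(62/137) = -1 → non-residue.
(89/137) = -1 → non-residue.
(109/137) = +1 → QR.
Total quadratic residues among the 5: 2.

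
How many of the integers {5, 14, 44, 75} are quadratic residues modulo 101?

2

(5/101) = +1 → QR.
(14/101) = +1 → QR.
(44/101) = -1 → non-residue.
(75/101) = -1 → non-residue.
Total quadratic residues among the 4: 2.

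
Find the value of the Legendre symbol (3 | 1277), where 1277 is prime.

-1

Reciprocity: 3 ≡ 3 and 1277 ≡ 1 (mod 4), so (3/1277) = +(1277/3).
Reduce top mod 3: now compute (2/3).
Pull out 2: since 3 ≡ 3 (mod 8), (2/3) = -1.
Reached (1/3) = 1. Collecting the sign flips along the way, the symbol is -1.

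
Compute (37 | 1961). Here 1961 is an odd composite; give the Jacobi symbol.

Reciprocity: 37 ≡ 1 and 1961 ≡ 1 (mod 4), so (37/1961) = +(1961/37).
Reduce top mod 37: now compute (0/37).
Top reduces to 0: gcd > 1, so the symbol is 0.

0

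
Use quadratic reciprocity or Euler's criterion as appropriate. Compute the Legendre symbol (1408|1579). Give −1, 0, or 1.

-1

Pull out 2^7: since 1579 ≡ 3 (mod 8), (2/1579) = -1, so (2/1579)^7 = -1.
Reciprocity: 11 ≡ 3 and 1579 ≡ 3 (mod 4), so (11/1579) = −(1579/11).
Reduce top mod 11: now compute (6/11).
Pull out 2: since 11 ≡ 3 (mod 8), (2/11) = -1.
Reciprocity: 3 ≡ 3 and 11 ≡ 3 (mod 4), so (3/11) = −(11/3).
Reduce top mod 3: now compute (2/3).
Pull out 2: since 3 ≡ 3 (mod 8), (2/3) = -1.
Reached (1/3) = 1. Collecting the sign flips along the way, the symbol is -1.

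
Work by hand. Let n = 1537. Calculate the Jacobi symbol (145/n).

Reciprocity: 145 ≡ 1 and 1537 ≡ 1 (mod 4), so (145/1537) = +(1537/145).
Reduce top mod 145: now compute (87/145).
Reciprocity: 87 ≡ 3 and 145 ≡ 1 (mod 4), so (87/145) = +(145/87).
Reduce top mod 87: now compute (58/87).
Pull out 2: since 87 ≡ 7 (mod 8), (2/87) = +1.
Reciprocity: 29 ≡ 1 and 87 ≡ 3 (mod 4), so (29/87) = +(87/29).
Reduce top mod 29: now compute (0/29).
Top reduces to 0: gcd > 1, so the symbol is 0.

0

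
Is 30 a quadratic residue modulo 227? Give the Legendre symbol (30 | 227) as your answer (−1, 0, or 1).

1

Pull out 2: since 227 ≡ 3 (mod 8), (2/227) = -1.
Reciprocity: 15 ≡ 3 and 227 ≡ 3 (mod 4), so (15/227) = −(227/15).
Reduce top mod 15: now compute (2/15).
Pull out 2: since 15 ≡ 7 (mod 8), (2/15) = +1.
Reached (1/15) = 1. Collecting the sign flips along the way, the symbol is +1.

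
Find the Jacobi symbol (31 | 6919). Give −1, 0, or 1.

1

Reciprocity: 31 ≡ 3 and 6919 ≡ 3 (mod 4), so (31/6919) = −(6919/31).
Reduce top mod 31: now compute (6/31).
Pull out 2: since 31 ≡ 7 (mod 8), (2/31) = +1.
Reciprocity: 3 ≡ 3 and 31 ≡ 3 (mod 4), so (3/31) = −(31/3).
Reduce top mod 3: now compute (1/3).
Reached (1/3) = 1. Collecting the sign flips along the way, the symbol is +1.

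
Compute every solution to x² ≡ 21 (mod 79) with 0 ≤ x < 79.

10, 69

Since 79 ≡ 3 (mod 4), a square root of 21 is 21^((79+1)/4) = 21^20 mod 79.
Repeated squaring: 21^2≡46, 21^4≡62, 21^8≡52, 21^16≡18 (mod 79).
21^20 = 21^(16+4) ≡ 10 (mod 79).
Check: 10² = 100 ≡ 21 (mod 79). The two roots are 10 and 69.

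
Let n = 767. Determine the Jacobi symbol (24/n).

1

Pull out 2^3: since 767 ≡ 7 (mod 8), (2/767) = +1, so (2/767)^3 = +1.
Reciprocity: 3 ≡ 3 and 767 ≡ 3 (mod 4), so (3/767) = −(767/3).
Reduce top mod 3: now compute (2/3).
Pull out 2: since 3 ≡ 3 (mod 8), (2/3) = -1.
Reached (1/3) = 1. Collecting the sign flips along the way, the symbol is +1.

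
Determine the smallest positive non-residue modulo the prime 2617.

(2/2617) = +1, so 2 is a residue.
(3/2617) = +1, so 3 is a residue.
(4/2617) = +1, so 4 is a residue.
(5/2617) = −1, so 5 is the smallest positive non-residue mod 2617.

5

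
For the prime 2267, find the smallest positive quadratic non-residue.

(2/2267) = −1, so 2 is the smallest positive non-residue mod 2267.

2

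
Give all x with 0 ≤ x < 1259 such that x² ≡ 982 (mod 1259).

Since 1259 ≡ 3 (mod 4), a square root of 982 is 982^((1259+1)/4) = 982^315 mod 1259.
Repeated squaring: 982^2≡1189, 982^4≡1123, 982^8≡870, 982^16≡241, 982^32≡167, 982^64≡191, 982^128≡1229, 982^256≡900 (mod 1259).
982^315 = 982^(256+32+16+8+2+1) ≡ 841 (mod 1259).
Check: 841² = 707281 ≡ 982 (mod 1259). The two roots are 418 and 841.

418, 841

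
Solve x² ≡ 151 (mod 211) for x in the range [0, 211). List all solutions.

28, 183

Since 211 ≡ 3 (mod 4), a square root of 151 is 151^((211+1)/4) = 151^53 mod 211.
Repeated squaring: 151^2≡13, 151^4≡169, 151^8≡76, 151^16≡79, 151^32≡122 (mod 211).
151^53 = 151^(32+16+4+1) ≡ 183 (mod 211).
Check: 183² = 33489 ≡ 151 (mod 211). The two roots are 28 and 183.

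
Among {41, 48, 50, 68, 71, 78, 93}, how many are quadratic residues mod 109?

(41/109) = -1 → non-residue.
(48/109) = +1 → QR.
(50/109) = -1 → non-residue.
(68/109) = -1 → non-residue.
(71/109) = +1 → QR.
(78/109) = +1 → QR.
(93/109) = +1 → QR.
Total quadratic residues among the 7: 4.

4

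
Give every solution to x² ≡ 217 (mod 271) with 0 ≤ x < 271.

Since 271 ≡ 3 (mod 4), a square root of 217 is 217^((271+1)/4) = 217^68 mod 271.
Repeated squaring: 217^2≡206, 217^4≡160, 217^8≡126, 217^16≡158, 217^32≡32, 217^64≡211 (mod 271).
217^68 = 217^(64+4) ≡ 156 (mod 271).
Check: 156² = 24336 ≡ 217 (mod 271). The two roots are 115 and 156.

115, 156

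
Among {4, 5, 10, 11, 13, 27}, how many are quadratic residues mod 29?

3

(4/29) = +1 → QR.
(5/29) = +1 → QR.
(10/29) = -1 → non-residue.
(11/29) = -1 → non-residue.
(13/29) = +1 → QR.
(27/29) = -1 → non-residue.
Total quadratic residues among the 6: 3.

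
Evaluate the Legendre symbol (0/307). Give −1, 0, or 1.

Top reduces to 0: gcd > 1, so the symbol is 0.

0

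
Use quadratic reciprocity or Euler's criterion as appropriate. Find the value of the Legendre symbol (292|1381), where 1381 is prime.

Pull out 2^2: since 1381 ≡ 5 (mod 8), (2/1381) = -1, so (2/1381)^2 = +1.
Reciprocity: 73 ≡ 1 and 1381 ≡ 1 (mod 4), so (73/1381) = +(1381/73).
Reduce top mod 73: now compute (67/73).
Reciprocity: 67 ≡ 3 and 73 ≡ 1 (mod 4), so (67/73) = +(73/67).
Reduce top mod 67: now compute (6/67).
Pull out 2: since 67 ≡ 3 (mod 8), (2/67) = -1.
Reciprocity: 3 ≡ 3 and 67 ≡ 3 (mod 4), so (3/67) = −(67/3).
Reduce top mod 3: now compute (1/3).
Reached (1/3) = 1. Collecting the sign flips along the way, the symbol is +1.

1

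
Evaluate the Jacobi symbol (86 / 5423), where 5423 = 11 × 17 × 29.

1

Pull out 2: since 5423 ≡ 7 (mod 8), (2/5423) = +1.
Reciprocity: 43 ≡ 3 and 5423 ≡ 3 (mod 4), so (43/5423) = −(5423/43).
Reduce top mod 43: now compute (5/43).
Reciprocity: 5 ≡ 1 and 43 ≡ 3 (mod 4), so (5/43) = +(43/5).
Reduce top mod 5: now compute (3/5).
Reciprocity: 3 ≡ 3 and 5 ≡ 1 (mod 4), so (3/5) = +(5/3).
Reduce top mod 3: now compute (2/3).
Pull out 2: since 3 ≡ 3 (mod 8), (2/3) = -1.
Reached (1/3) = 1. Collecting the sign flips along the way, the symbol is +1.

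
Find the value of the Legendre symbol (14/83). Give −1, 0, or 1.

-1

Pull out 2: since 83 ≡ 3 (mod 8), (2/83) = -1.
Reciprocity: 7 ≡ 3 and 83 ≡ 3 (mod 4), so (7/83) = −(83/7).
Reduce top mod 7: now compute (6/7).
Pull out 2: since 7 ≡ 7 (mod 8), (2/7) = +1.
Reciprocity: 3 ≡ 3 and 7 ≡ 3 (mod 4), so (3/7) = −(7/3).
Reduce top mod 3: now compute (1/3).
Reached (1/3) = 1. Collecting the sign flips along the way, the symbol is -1.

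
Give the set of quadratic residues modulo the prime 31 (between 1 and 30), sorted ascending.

Square k = 1,…,15 (k and 31−k give the same square):
1²=1, 2²=4, 3²=9, 4²=16, 5²=25, 6²≡5, 7²≡18, 8²≡2, 9²≡19, 10²≡7, 11²≡28, 12²≡20, 13²≡14, 14²≡10, 15²≡8 (mod 31).
So the quadratic residues mod 31 are {1, 2, 4, 5, 7, 8, 9, 10, 14, 16, 18, 19, 20, 25, 28}.

1, 2, 4, 5, 7, 8, 9, 10, 14, 16, 18, 19, 20, 25, 28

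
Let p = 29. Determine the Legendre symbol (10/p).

-1

Euler's criterion: (10/29) ≡ 10^14 (mod 29).
10^2 ≡ 13 (mod 29)
10^4 ≡ 24 (mod 29)
10^8 ≡ 25 (mod 29)
10^14 = 10^(8+4+2) ≡ 28 (mod 29).
Result is 28 ≡ −1, so (10/29) = −1.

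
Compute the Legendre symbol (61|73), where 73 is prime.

Reciprocity: 61 ≡ 1 and 73 ≡ 1 (mod 4), so (61/73) = +(73/61).
Reduce top mod 61: now compute (12/61).
Pull out 2^2: since 61 ≡ 5 (mod 8), (2/61) = -1, so (2/61)^2 = +1.
Reciprocity: 3 ≡ 3 and 61 ≡ 1 (mod 4), so (3/61) = +(61/3).
Reduce top mod 3: now compute (1/3).
Reached (1/3) = 1. Collecting the sign flips along the way, the symbol is +1.

1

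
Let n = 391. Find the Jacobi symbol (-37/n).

First reduce: -37 ≡ 354 (mod 391).
Pull out 2: since 391 ≡ 7 (mod 8), (2/391) = +1.
Reciprocity: 177 ≡ 1 and 391 ≡ 3 (mod 4), so (177/391) = +(391/177).
Reduce top mod 177: now compute (37/177).
Reciprocity: 37 ≡ 1 and 177 ≡ 1 (mod 4), so (37/177) = +(177/37).
Reduce top mod 37: now compute (29/37).
Reciprocity: 29 ≡ 1 and 37 ≡ 1 (mod 4), so (29/37) = +(37/29).
Reduce top mod 29: now compute (8/29).
Pull out 2^3: since 29 ≡ 5 (mod 8), (2/29) = -1, so (2/29)^3 = -1.
Reached (1/29) = 1. Collecting the sign flips along the way, the symbol is -1.

-1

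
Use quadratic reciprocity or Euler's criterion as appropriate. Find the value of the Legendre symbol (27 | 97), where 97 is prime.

1

Reciprocity: 27 ≡ 3 and 97 ≡ 1 (mod 4), so (27/97) = +(97/27).
Reduce top mod 27: now compute (16/27).
Pull out 2^4: since 27 ≡ 3 (mod 8), (2/27) = -1, so (2/27)^4 = +1.
Reached (1/27) = 1. Collecting the sign flips along the way, the symbol is +1.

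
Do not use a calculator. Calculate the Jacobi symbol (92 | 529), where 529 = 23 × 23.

Pull out 2^2: since 529 ≡ 1 (mod 8), (2/529) = +1, so (2/529)^2 = +1.
Reciprocity: 23 ≡ 3 and 529 ≡ 1 (mod 4), so (23/529) = +(529/23).
Reduce top mod 23: now compute (0/23).
Top reduces to 0: gcd > 1, so the symbol is 0.

0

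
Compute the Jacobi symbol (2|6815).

1

Pull out 2: since 6815 ≡ 7 (mod 8), (2/6815) = +1.
Reached (1/6815) = 1. Collecting the sign flips along the way, the symbol is +1.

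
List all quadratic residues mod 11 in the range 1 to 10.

1 3 4 5 9

Square k = 1,…,5 (k and 11−k give the same square):
1²=1, 2²=4, 3²=9, 4²≡5, 5²≡3 (mod 11).
So the quadratic residues mod 11 are {1, 3, 4, 5, 9}.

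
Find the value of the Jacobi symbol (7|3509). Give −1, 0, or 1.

1

Reciprocity: 7 ≡ 3 and 3509 ≡ 1 (mod 4), so (7/3509) = +(3509/7).
Reduce top mod 7: now compute (2/7).
Pull out 2: since 7 ≡ 7 (mod 8), (2/7) = +1.
Reached (1/7) = 1. Collecting the sign flips along the way, the symbol is +1.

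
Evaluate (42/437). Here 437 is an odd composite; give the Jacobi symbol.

-1

Pull out 2: since 437 ≡ 5 (mod 8), (2/437) = -1.
Reciprocity: 21 ≡ 1 and 437 ≡ 1 (mod 4), so (21/437) = +(437/21).
Reduce top mod 21: now compute (17/21).
Reciprocity: 17 ≡ 1 and 21 ≡ 1 (mod 4), so (17/21) = +(21/17).
Reduce top mod 17: now compute (4/17).
Pull out 2^2: since 17 ≡ 1 (mod 8), (2/17) = +1, so (2/17)^2 = +1.
Reached (1/17) = 1. Collecting the sign flips along the way, the symbol is -1.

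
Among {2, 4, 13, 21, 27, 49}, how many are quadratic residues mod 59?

(2/59) = -1 → non-residue.
(4/59) = +1 → QR.
(13/59) = -1 → non-residue.
(21/59) = +1 → QR.
(27/59) = +1 → QR.
(49/59) = +1 → QR.
Total quadratic residues among the 6: 4.

4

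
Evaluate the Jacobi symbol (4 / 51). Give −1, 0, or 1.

1

Pull out 2^2: since 51 ≡ 3 (mod 8), (2/51) = -1, so (2/51)^2 = +1.
Reached (1/51) = 1. Collecting the sign flips along the way, the symbol is +1.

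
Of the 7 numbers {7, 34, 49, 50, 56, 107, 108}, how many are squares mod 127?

4

(7/127) = -1 → non-residue.
(34/127) = +1 → QR.
(49/127) = +1 → QR.
(50/127) = +1 → QR.
(56/127) = -1 → non-residue.
(107/127) = +1 → QR.
(108/127) = -1 → non-residue.
Total quadratic residues among the 7: 4.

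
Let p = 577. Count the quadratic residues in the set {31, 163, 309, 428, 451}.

3

(31/577) = +1 → QR.
(163/577) = +1 → QR.
(309/577) = -1 → non-residue.
(428/577) = +1 → QR.
(451/577) = -1 → non-residue.
Total quadratic residues among the 5: 3.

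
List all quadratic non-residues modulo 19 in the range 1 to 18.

2,3,8,10,12,13,14,15,18

Square k = 1,…,9 (k and 19−k give the same square):
1²=1, 2²=4, 3²=9, 4²=16, 5²≡6, 6²≡17, 7²≡11, 8²≡7, 9²≡5 (mod 19).
The residues are {1, 4, 5, 6, 7, 9, 11, 16, 17}; the non-residues are the remaining 9 nonzero classes.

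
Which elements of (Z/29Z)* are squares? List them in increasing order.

1 4 5 6 7 9 13 16 20 22 23 24 25 28

Square k = 1,…,14 (k and 29−k give the same square):
1²=1, 2²=4, 3²=9, 4²=16, 5²=25, 6²≡7, 7²≡20, 8²≡6, 9²≡23, 10²≡13, 11²≡5, 12²≡28, 13²≡24, 14²≡22 (mod 29).
So the quadratic residues mod 29 are {1, 4, 5, 6, 7, 9, 13, 16, 20, 22, 23, 24, 25, 28}.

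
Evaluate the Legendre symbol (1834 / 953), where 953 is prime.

1

First reduce: 1834 ≡ 881 (mod 953).
Reciprocity: 881 ≡ 1 and 953 ≡ 1 (mod 4), so (881/953) = +(953/881).
Reduce top mod 881: now compute (72/881).
Pull out 2^3: since 881 ≡ 1 (mod 8), (2/881) = +1, so (2/881)^3 = +1.
Reciprocity: 9 ≡ 1 and 881 ≡ 1 (mod 4), so (9/881) = +(881/9).
Reduce top mod 9: now compute (8/9).
Pull out 2^3: since 9 ≡ 1 (mod 8), (2/9) = +1, so (2/9)^3 = +1.
Reached (1/9) = 1. Collecting the sign flips along the way, the symbol is +1.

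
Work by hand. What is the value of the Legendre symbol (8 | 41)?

1

Pull out 2^3: since 41 ≡ 1 (mod 8), (2/41) = +1, so (2/41)^3 = +1.
Reached (1/41) = 1. Collecting the sign flips along the way, the symbol is +1.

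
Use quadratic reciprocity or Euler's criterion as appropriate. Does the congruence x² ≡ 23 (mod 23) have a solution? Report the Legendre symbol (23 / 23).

0

First reduce: 23 ≡ 0 (mod 23).
Top reduces to 0: gcd > 1, so the symbol is 0.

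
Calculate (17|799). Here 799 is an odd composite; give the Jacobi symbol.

Reciprocity: 17 ≡ 1 and 799 ≡ 3 (mod 4), so (17/799) = +(799/17).
Reduce top mod 17: now compute (0/17).
Top reduces to 0: gcd > 1, so the symbol is 0.

0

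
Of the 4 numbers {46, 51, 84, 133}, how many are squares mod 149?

(46/149) = +1 → QR.
(51/149) = -1 → non-residue.
(84/149) = -1 → non-residue.
(133/149) = +1 → QR.
Total quadratic residues among the 4: 2.

2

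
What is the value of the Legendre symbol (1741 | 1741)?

0

First reduce: 1741 ≡ 0 (mod 1741).
Top reduces to 0: gcd > 1, so the symbol is 0.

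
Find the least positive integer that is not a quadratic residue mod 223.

3

(2/223) = +1, so 2 is a residue.
(3/223) = −1, so 3 is the smallest positive non-residue mod 223.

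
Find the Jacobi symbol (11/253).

0

Reciprocity: 11 ≡ 3 and 253 ≡ 1 (mod 4), so (11/253) = +(253/11).
Reduce top mod 11: now compute (0/11).
Top reduces to 0: gcd > 1, so the symbol is 0.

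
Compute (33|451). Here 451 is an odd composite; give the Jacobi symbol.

Reciprocity: 33 ≡ 1 and 451 ≡ 3 (mod 4), so (33/451) = +(451/33).
Reduce top mod 33: now compute (22/33).
Pull out 2: since 33 ≡ 1 (mod 8), (2/33) = +1.
Reciprocity: 11 ≡ 3 and 33 ≡ 1 (mod 4), so (11/33) = +(33/11).
Reduce top mod 11: now compute (0/11).
Top reduces to 0: gcd > 1, so the symbol is 0.

0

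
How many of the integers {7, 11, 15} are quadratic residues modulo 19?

(7/19) = +1 → QR.
(11/19) = +1 → QR.
(15/19) = -1 → non-residue.
Total quadratic residues among the 3: 2.

2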